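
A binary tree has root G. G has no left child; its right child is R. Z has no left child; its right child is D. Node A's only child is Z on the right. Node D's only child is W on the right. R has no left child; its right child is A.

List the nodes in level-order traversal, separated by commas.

Level-order visits nodes level by level from the root, left to right within each level.
Level 0: G
Level 1: R
Level 2: A
Level 3: Z
Level 4: D
Level 5: W

G, R, A, Z, D, W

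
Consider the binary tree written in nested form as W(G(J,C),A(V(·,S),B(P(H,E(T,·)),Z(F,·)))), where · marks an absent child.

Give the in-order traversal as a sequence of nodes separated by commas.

In-order visits the left subtree, then the node, then the right subtree.
At W: go left to G.
  At G: go left to J.
    J is a leaf — visit J.
  Visit G.
  At G: go right to C.
    C is a leaf — visit C.
Visit W.
At W: go right to A.
  At A: go left to V.
    At V: no left child.
    Visit V.
    At V: go right to S.
      S is a leaf — visit S.
  Visit A.
  At A: go right to B.
    At B: go left to P.
      At P: go left to H.
        H is a leaf — visit H.
      Visit P.
      At P: go right to E.
        At E: go left to T.
          T is a leaf — visit T.
        Visit E.
        At E: no right child.
    Visit B.
    At B: go right to Z.
      At Z: go left to F.
        F is a leaf — visit F.
      Visit Z.
      At Z: no right child.

J, G, C, W, V, S, A, H, P, T, E, B, F, Z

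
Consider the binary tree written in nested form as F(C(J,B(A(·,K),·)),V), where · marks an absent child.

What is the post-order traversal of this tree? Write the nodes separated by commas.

Post-order visits the left subtree, then the right subtree, then the node.
At F: go left to C.
  At C: go left to J.
    J is a leaf — visit J.
  At C: go right to B.
    At B: go left to A.
      At A: no left child.
      At A: go right to K.
        K is a leaf — visit K.
      Visit A.
    At B: no right child.
    Visit B.
  Visit C.
At F: go right to V.
  V is a leaf — visit V.
Visit F.

J, K, A, B, C, V, F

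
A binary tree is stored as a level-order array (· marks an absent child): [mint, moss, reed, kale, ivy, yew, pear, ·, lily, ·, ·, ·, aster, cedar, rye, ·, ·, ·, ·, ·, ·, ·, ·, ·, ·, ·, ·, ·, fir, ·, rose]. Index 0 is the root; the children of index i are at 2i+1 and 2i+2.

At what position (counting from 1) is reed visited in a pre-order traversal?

6

Pre-order visits the node, then its left subtree, then its right subtree.
Visit mint.
At mint: go left to moss.
  Visit moss.
  At moss: go left to kale.
    Visit kale.
    At kale: no left child.
    At kale: go right to lily.
      lily is a leaf — visit lily.
  At moss: go right to ivy.
    ivy is a leaf — visit ivy.
At mint: go right to reed.
  Visit reed.
  At reed: go left to yew.
    Visit yew.
    At yew: no left child.
    At yew: go right to aster.
      aster is a leaf — visit aster.
  At reed: go right to pear.
    Visit pear.
    At pear: go left to cedar.
      Visit cedar.
      At cedar: no left child.
      At cedar: go right to fir.
        fir is a leaf — visit fir.
    At pear: go right to rye.
      Visit rye.
      At rye: no left child.
      At rye: go right to rose.
        rose is a leaf — visit rose.
Full pre-order sequence: mint, moss, kale, lily, ivy, reed, yew, aster, pear, cedar, fir, rye, rose.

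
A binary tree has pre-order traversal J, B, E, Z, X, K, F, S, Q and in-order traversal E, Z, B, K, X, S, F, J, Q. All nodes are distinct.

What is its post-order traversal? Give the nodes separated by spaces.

Z E K S F X B Q J

The first element of pre-order is the root; it splits in-order into left and right subtrees.
Root J: left subtree has 7 nodes {E, Z, B, K, X, S, F}, right has 1 {Q}.
  Root B: left subtree has 2 nodes {E, Z}, right has 4 {K, X, S, F}.
    Root E: left subtree has 0 nodes { }, right has 1 {Z}.
    Root X: left subtree has 1 node {K}, right has 2 {S, F}.
      Root F: left subtree has 1 node {S}, right has 0 { }.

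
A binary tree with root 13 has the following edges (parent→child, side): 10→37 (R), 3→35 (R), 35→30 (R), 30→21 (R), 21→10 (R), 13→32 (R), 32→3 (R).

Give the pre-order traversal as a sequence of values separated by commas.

13, 32, 3, 35, 30, 21, 10, 37

Pre-order visits the node, then its left subtree, then its right subtree.
Visit 13.
At 13: no left child.
At 13: go right to 32.
  Visit 32.
  At 32: no left child.
  At 32: go right to 3.
    Visit 3.
    At 3: no left child.
    At 3: go right to 35.
      Visit 35.
      At 35: no left child.
      At 35: go right to 30.
        Visit 30.
        At 30: no left child.
        At 30: go right to 21.
          Visit 21.
          At 21: no left child.
          At 21: go right to 10.
            Visit 10.
            At 10: no left child.
            At 10: go right to 37.
              37 is a leaf — visit 37.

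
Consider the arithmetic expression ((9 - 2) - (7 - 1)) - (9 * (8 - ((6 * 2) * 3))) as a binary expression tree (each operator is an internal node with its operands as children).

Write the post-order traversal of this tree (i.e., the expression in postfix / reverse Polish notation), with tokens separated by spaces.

Post-order on an expression tree gives postfix notation: for each operator, emit left operand, right operand, then the operator.

9 2 - 7 1 - - 9 8 6 2 * 3 * - * -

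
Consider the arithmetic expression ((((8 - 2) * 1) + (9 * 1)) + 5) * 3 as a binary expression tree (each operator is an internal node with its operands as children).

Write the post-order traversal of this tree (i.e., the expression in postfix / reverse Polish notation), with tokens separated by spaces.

8 2 - 1 * 9 1 * + 5 + 3 *

Post-order on an expression tree gives postfix notation: for each operator, emit left operand, right operand, then the operator.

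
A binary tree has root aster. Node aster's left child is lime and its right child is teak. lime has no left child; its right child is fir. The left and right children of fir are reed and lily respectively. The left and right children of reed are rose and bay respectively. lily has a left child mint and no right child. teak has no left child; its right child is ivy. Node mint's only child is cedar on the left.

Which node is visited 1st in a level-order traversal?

aster

Level-order visits nodes level by level from the root, left to right within each level.
Level 0: aster
Level 1: lime, teak
Level 2: fir, ivy
Level 3: reed, lily
Level 4: rose, bay, mint
Level 5: cedar
Full level-order sequence: aster, lime, teak, fir, ivy, reed, lily, rose, bay, mint, cedar.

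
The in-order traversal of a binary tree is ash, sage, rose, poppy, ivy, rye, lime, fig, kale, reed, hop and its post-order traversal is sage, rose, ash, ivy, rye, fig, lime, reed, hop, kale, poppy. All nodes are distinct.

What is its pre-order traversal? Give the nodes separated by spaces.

poppy ash rose sage kale lime rye ivy fig hop reed

The last element of post-order is the root; it splits in-order into left and right subtrees.
Root poppy: left subtree has 3 nodes {ash, sage, rose}, right has 7 {ivy, rye, lime, fig, kale, reed, hop}.
  Root ash: left subtree has 0 nodes { }, right has 2 {sage, rose}.
    Root rose: left subtree has 1 node {sage}, right has 0 { }.
  Root kale: left subtree has 4 nodes {ivy, rye, lime, fig}, right has 2 {reed, hop}.
    Root lime: left subtree has 2 nodes {ivy, rye}, right has 1 {fig}.
      Root rye: left subtree has 1 node {ivy}, right has 0 { }.
    Root hop: left subtree has 1 node {reed}, right has 0 { }.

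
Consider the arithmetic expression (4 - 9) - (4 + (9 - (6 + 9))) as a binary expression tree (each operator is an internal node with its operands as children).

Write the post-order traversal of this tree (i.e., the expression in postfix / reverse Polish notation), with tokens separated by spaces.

Post-order on an expression tree gives postfix notation: for each operator, emit left operand, right operand, then the operator.

4 9 - 4 9 6 9 + - + -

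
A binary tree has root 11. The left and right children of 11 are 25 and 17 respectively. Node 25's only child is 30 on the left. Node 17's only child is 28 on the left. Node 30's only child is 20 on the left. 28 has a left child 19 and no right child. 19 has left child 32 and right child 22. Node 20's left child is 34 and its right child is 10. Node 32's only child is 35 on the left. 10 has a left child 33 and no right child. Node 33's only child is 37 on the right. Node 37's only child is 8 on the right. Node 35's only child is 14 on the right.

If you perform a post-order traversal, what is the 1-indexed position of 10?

5

Post-order visits the left subtree, then the right subtree, then the node.
At 11: go left to 25.
  At 25: go left to 30.
    At 30: go left to 20.
      At 20: go left to 34.
        34 is a leaf — visit 34.
      At 20: go right to 10.
        At 10: go left to 33.
          At 33: no left child.
          At 33: go right to 37.
            At 37: no left child.
            At 37: go right to 8.
              8 is a leaf — visit 8.
            Visit 37.
          Visit 33.
        At 10: no right child.
        Visit 10.
      Visit 20.
    At 30: no right child.
    Visit 30.
  At 25: no right child.
  Visit 25.
At 11: go right to 17.
  At 17: go left to 28.
    At 28: go left to 19.
      At 19: go left to 32.
        At 32: go left to 35.
          At 35: no left child.
          At 35: go right to 14.
            14 is a leaf — visit 14.
          Visit 35.
        At 32: no right child.
        Visit 32.
      At 19: go right to 22.
        22 is a leaf — visit 22.
      Visit 19.
    At 28: no right child.
    Visit 28.
  At 17: no right child.
  Visit 17.
Visit 11.
Full post-order sequence: 34, 8, 37, 33, 10, 20, 30, 25, 14, 35, 32, 22, 19, 28, 17, 11.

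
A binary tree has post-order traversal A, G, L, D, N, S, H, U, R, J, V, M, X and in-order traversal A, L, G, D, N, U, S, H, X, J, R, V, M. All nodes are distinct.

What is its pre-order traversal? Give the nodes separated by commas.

X, U, N, D, L, A, G, H, S, M, V, J, R

The last element of post-order is the root; it splits in-order into left and right subtrees.
Root X: left subtree has 8 nodes {A, L, G, D, N, U, S, H}, right has 4 {J, R, V, M}.
  Root U: left subtree has 5 nodes {A, L, G, D, N}, right has 2 {S, H}.
    Root N: left subtree has 4 nodes {A, L, G, D}, right has 0 { }.
      Root D: left subtree has 3 nodes {A, L, G}, right has 0 { }.
        Root L: left subtree has 1 node {A}, right has 1 {G}.
    Root H: left subtree has 1 node {S}, right has 0 { }.
  Root M: left subtree has 3 nodes {J, R, V}, right has 0 { }.
    Root V: left subtree has 2 nodes {J, R}, right has 0 { }.
      Root J: left subtree has 0 nodes { }, right has 1 {R}.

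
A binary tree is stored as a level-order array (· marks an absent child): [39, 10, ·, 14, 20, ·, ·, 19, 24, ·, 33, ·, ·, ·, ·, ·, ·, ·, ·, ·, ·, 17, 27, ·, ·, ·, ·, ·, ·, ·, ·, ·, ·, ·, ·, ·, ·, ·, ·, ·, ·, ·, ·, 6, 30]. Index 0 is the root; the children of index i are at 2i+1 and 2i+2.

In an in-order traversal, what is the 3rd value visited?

In-order visits the left subtree, then the node, then the right subtree.
At 39: go left to 10.
  At 10: go left to 14.
    At 14: go left to 19.
      19 is a leaf — visit 19.
    Visit 14.
    At 14: go right to 24.
      24 is a leaf — visit 24.
  Visit 10.
  At 10: go right to 20.
    At 20: no left child.
    Visit 20.
    At 20: go right to 33.
      At 33: go left to 17.
        At 17: go left to 6.
          6 is a leaf — visit 6.
        Visit 17.
        At 17: go right to 30.
          30 is a leaf — visit 30.
      Visit 33.
      At 33: go right to 27.
        27 is a leaf — visit 27.
Visit 39.
At 39: no right child.
Full in-order sequence: 19, 14, 24, 10, 20, 6, 17, 30, 33, 27, 39.

24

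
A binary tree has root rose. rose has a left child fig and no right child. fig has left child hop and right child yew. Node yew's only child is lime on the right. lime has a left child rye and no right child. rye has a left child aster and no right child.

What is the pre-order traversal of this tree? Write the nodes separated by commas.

rose, fig, hop, yew, lime, rye, aster

Pre-order visits the node, then its left subtree, then its right subtree.
Visit rose.
At rose: go left to fig.
  Visit fig.
  At fig: go left to hop.
    hop is a leaf — visit hop.
  At fig: go right to yew.
    Visit yew.
    At yew: no left child.
    At yew: go right to lime.
      Visit lime.
      At lime: go left to rye.
        Visit rye.
        At rye: go left to aster.
          aster is a leaf — visit aster.
        At rye: no right child.
      At lime: no right child.
At rose: no right child.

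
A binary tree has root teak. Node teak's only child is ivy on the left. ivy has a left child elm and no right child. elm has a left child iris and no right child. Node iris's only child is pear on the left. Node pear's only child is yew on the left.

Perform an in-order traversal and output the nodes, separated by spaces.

In-order visits the left subtree, then the node, then the right subtree.
At teak: go left to ivy.
  At ivy: go left to elm.
    At elm: go left to iris.
      At iris: go left to pear.
        At pear: go left to yew.
          yew is a leaf — visit yew.
        Visit pear.
        At pear: no right child.
      Visit iris.
      At iris: no right child.
    Visit elm.
    At elm: no right child.
  Visit ivy.
  At ivy: no right child.
Visit teak.
At teak: no right child.

yew pear iris elm ivy teak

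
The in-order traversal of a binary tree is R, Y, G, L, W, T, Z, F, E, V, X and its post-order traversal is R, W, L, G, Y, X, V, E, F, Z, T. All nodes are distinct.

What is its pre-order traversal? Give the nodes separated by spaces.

T Y R G L W Z F E V X

The last element of post-order is the root; it splits in-order into left and right subtrees.
Root T: left subtree has 5 nodes {R, Y, G, L, W}, right has 5 {Z, F, E, V, X}.
  Root Y: left subtree has 1 node {R}, right has 3 {G, L, W}.
    Root G: left subtree has 0 nodes { }, right has 2 {L, W}.
      Root L: left subtree has 0 nodes { }, right has 1 {W}.
  Root Z: left subtree has 0 nodes { }, right has 4 {F, E, V, X}.
    Root F: left subtree has 0 nodes { }, right has 3 {E, V, X}.
      Root E: left subtree has 0 nodes { }, right has 2 {V, X}.
        Root V: left subtree has 0 nodes { }, right has 1 {X}.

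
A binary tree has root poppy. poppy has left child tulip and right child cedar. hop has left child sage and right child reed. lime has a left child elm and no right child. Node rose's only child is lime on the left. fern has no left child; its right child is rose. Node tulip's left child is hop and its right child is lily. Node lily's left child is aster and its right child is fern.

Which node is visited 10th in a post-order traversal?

tulip

Post-order visits the left subtree, then the right subtree, then the node.
At poppy: go left to tulip.
  At tulip: go left to hop.
    At hop: go left to sage.
      sage is a leaf — visit sage.
    At hop: go right to reed.
      reed is a leaf — visit reed.
    Visit hop.
  At tulip: go right to lily.
    At lily: go left to aster.
      aster is a leaf — visit aster.
    At lily: go right to fern.
      At fern: no left child.
      At fern: go right to rose.
        At rose: go left to lime.
          At lime: go left to elm.
            elm is a leaf — visit elm.
          At lime: no right child.
          Visit lime.
        At rose: no right child.
        Visit rose.
      Visit fern.
    Visit lily.
  Visit tulip.
At poppy: go right to cedar.
  cedar is a leaf — visit cedar.
Visit poppy.
Full post-order sequence: sage, reed, hop, aster, elm, lime, rose, fern, lily, tulip, cedar, poppy.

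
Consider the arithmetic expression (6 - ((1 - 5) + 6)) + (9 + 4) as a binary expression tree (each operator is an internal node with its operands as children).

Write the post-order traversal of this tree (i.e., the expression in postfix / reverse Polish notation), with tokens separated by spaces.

Post-order on an expression tree gives postfix notation: for each operator, emit left operand, right operand, then the operator.

6 1 5 - 6 + - 9 4 + +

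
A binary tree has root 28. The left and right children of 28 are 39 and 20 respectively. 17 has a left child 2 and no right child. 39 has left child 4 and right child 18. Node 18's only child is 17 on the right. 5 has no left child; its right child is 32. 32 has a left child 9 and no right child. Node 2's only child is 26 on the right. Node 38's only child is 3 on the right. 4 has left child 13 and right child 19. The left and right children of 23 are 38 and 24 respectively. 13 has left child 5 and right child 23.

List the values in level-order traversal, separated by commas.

Level-order visits nodes level by level from the root, left to right within each level.
Level 0: 28
Level 1: 39, 20
Level 2: 4, 18
Level 3: 13, 19, 17
Level 4: 5, 23, 2
Level 5: 32, 38, 24, 26
Level 6: 9, 3

28, 39, 20, 4, 18, 13, 19, 17, 5, 23, 2, 32, 38, 24, 26, 9, 3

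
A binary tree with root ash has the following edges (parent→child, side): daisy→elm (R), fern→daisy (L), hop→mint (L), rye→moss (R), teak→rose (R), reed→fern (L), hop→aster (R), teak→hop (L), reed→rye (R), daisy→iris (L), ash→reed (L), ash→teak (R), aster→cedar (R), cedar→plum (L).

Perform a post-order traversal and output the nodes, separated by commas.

iris, elm, daisy, fern, moss, rye, reed, mint, plum, cedar, aster, hop, rose, teak, ash

Post-order visits the left subtree, then the right subtree, then the node.
At ash: go left to reed.
  At reed: go left to fern.
    At fern: go left to daisy.
      At daisy: go left to iris.
        iris is a leaf — visit iris.
      At daisy: go right to elm.
        elm is a leaf — visit elm.
      Visit daisy.
    At fern: no right child.
    Visit fern.
  At reed: go right to rye.
    At rye: no left child.
    At rye: go right to moss.
      moss is a leaf — visit moss.
    Visit rye.
  Visit reed.
At ash: go right to teak.
  At teak: go left to hop.
    At hop: go left to mint.
      mint is a leaf — visit mint.
    At hop: go right to aster.
      At aster: no left child.
      At aster: go right to cedar.
        At cedar: go left to plum.
          plum is a leaf — visit plum.
        At cedar: no right child.
        Visit cedar.
      Visit aster.
    Visit hop.
  At teak: go right to rose.
    rose is a leaf — visit rose.
  Visit teak.
Visit ash.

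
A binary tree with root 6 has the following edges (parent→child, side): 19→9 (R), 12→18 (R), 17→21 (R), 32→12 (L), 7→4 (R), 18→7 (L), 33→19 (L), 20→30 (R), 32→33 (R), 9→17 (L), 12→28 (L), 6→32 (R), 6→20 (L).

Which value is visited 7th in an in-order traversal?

In-order visits the left subtree, then the node, then the right subtree.
At 6: go left to 20.
  At 20: no left child.
  Visit 20.
  At 20: go right to 30.
    30 is a leaf — visit 30.
Visit 6.
At 6: go right to 32.
  At 32: go left to 12.
    At 12: go left to 28.
      28 is a leaf — visit 28.
    Visit 12.
    At 12: go right to 18.
      At 18: go left to 7.
        At 7: no left child.
        Visit 7.
        At 7: go right to 4.
          4 is a leaf — visit 4.
      Visit 18.
      At 18: no right child.
  Visit 32.
  At 32: go right to 33.
    At 33: go left to 19.
      At 19: no left child.
      Visit 19.
      At 19: go right to 9.
        At 9: go left to 17.
          At 17: no left child.
          Visit 17.
          At 17: go right to 21.
            21 is a leaf — visit 21.
        Visit 9.
        At 9: no right child.
    Visit 33.
    At 33: no right child.
Full in-order sequence: 20, 30, 6, 28, 12, 7, 4, 18, 32, 19, 17, 21, 9, 33.

4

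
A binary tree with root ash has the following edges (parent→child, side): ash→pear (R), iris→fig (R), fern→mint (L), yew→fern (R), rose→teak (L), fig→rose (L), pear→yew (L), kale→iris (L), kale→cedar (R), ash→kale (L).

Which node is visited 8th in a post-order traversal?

fern

Post-order visits the left subtree, then the right subtree, then the node.
At ash: go left to kale.
  At kale: go left to iris.
    At iris: no left child.
    At iris: go right to fig.
      At fig: go left to rose.
        At rose: go left to teak.
          teak is a leaf — visit teak.
        At rose: no right child.
        Visit rose.
      At fig: no right child.
      Visit fig.
    Visit iris.
  At kale: go right to cedar.
    cedar is a leaf — visit cedar.
  Visit kale.
At ash: go right to pear.
  At pear: go left to yew.
    At yew: no left child.
    At yew: go right to fern.
      At fern: go left to mint.
        mint is a leaf — visit mint.
      At fern: no right child.
      Visit fern.
    Visit yew.
  At pear: no right child.
  Visit pear.
Visit ash.
Full post-order sequence: teak, rose, fig, iris, cedar, kale, mint, fern, yew, pear, ash.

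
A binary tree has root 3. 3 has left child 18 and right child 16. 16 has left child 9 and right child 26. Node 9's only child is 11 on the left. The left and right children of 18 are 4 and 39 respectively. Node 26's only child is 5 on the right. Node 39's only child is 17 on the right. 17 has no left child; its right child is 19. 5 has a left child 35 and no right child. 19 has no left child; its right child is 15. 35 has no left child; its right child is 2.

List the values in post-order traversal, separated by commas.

4, 15, 19, 17, 39, 18, 11, 9, 2, 35, 5, 26, 16, 3

Post-order visits the left subtree, then the right subtree, then the node.
At 3: go left to 18.
  At 18: go left to 4.
    4 is a leaf — visit 4.
  At 18: go right to 39.
    At 39: no left child.
    At 39: go right to 17.
      At 17: no left child.
      At 17: go right to 19.
        At 19: no left child.
        At 19: go right to 15.
          15 is a leaf — visit 15.
        Visit 19.
      Visit 17.
    Visit 39.
  Visit 18.
At 3: go right to 16.
  At 16: go left to 9.
    At 9: go left to 11.
      11 is a leaf — visit 11.
    At 9: no right child.
    Visit 9.
  At 16: go right to 26.
    At 26: no left child.
    At 26: go right to 5.
      At 5: go left to 35.
        At 35: no left child.
        At 35: go right to 2.
          2 is a leaf — visit 2.
        Visit 35.
      At 5: no right child.
      Visit 5.
    Visit 26.
  Visit 16.
Visit 3.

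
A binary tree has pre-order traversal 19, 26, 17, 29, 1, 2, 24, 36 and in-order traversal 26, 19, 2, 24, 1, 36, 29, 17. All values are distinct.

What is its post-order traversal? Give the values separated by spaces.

26 24 2 36 1 29 17 19

The first element of pre-order is the root; it splits in-order into left and right subtrees.
Root 19: left subtree has 1 node {26}, right has 6 {2, 24, 1, 36, 29, 17}.
  Root 17: left subtree has 5 nodes {2, 24, 1, 36, 29}, right has 0 { }.
    Root 29: left subtree has 4 nodes {2, 24, 1, 36}, right has 0 { }.
      Root 1: left subtree has 2 nodes {2, 24}, right has 1 {36}.
        Root 2: left subtree has 0 nodes { }, right has 1 {24}.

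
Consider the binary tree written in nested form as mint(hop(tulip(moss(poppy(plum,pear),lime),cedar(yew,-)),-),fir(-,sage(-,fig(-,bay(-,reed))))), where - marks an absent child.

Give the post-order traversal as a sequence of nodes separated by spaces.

plum pear poppy lime moss yew cedar tulip hop reed bay fig sage fir mint

Post-order visits the left subtree, then the right subtree, then the node.
At mint: go left to hop.
  At hop: go left to tulip.
    At tulip: go left to moss.
      At moss: go left to poppy.
        At poppy: go left to plum.
          plum is a leaf — visit plum.
        At poppy: go right to pear.
          pear is a leaf — visit pear.
        Visit poppy.
      At moss: go right to lime.
        lime is a leaf — visit lime.
      Visit moss.
    At tulip: go right to cedar.
      At cedar: go left to yew.
        yew is a leaf — visit yew.
      At cedar: no right child.
      Visit cedar.
    Visit tulip.
  At hop: no right child.
  Visit hop.
At mint: go right to fir.
  At fir: no left child.
  At fir: go right to sage.
    At sage: no left child.
    At sage: go right to fig.
      At fig: no left child.
      At fig: go right to bay.
        At bay: no left child.
        At bay: go right to reed.
          reed is a leaf — visit reed.
        Visit bay.
      Visit fig.
    Visit sage.
  Visit fir.
Visit mint.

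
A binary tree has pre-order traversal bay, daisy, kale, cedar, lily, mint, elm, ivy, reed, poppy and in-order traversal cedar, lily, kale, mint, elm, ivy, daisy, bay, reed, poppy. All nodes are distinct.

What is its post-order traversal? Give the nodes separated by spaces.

The first element of pre-order is the root; it splits in-order into left and right subtrees.
Root bay: left subtree has 7 nodes {cedar, lily, kale, mint, elm, ivy, daisy}, right has 2 {reed, poppy}.
  Root daisy: left subtree has 6 nodes {cedar, lily, kale, mint, elm, ivy}, right has 0 { }.
    Root kale: left subtree has 2 nodes {cedar, lily}, right has 3 {mint, elm, ivy}.
      Root cedar: left subtree has 0 nodes { }, right has 1 {lily}.
      Root mint: left subtree has 0 nodes { }, right has 2 {elm, ivy}.
        Root elm: left subtree has 0 nodes { }, right has 1 {ivy}.
  Root reed: left subtree has 0 nodes { }, right has 1 {poppy}.

lily cedar ivy elm mint kale daisy poppy reed bay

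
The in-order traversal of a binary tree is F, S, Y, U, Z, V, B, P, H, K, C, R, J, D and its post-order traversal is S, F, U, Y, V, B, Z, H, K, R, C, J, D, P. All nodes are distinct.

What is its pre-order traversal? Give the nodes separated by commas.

The last element of post-order is the root; it splits in-order into left and right subtrees.
Root P: left subtree has 7 nodes {F, S, Y, U, Z, V, B}, right has 6 {H, K, C, R, J, D}.
  Root Z: left subtree has 4 nodes {F, S, Y, U}, right has 2 {V, B}.
    Root Y: left subtree has 2 nodes {F, S}, right has 1 {U}.
      Root F: left subtree has 0 nodes { }, right has 1 {S}.
    Root B: left subtree has 1 node {V}, right has 0 { }.
  Root D: left subtree has 5 nodes {H, K, C, R, J}, right has 0 { }.
    Root J: left subtree has 4 nodes {H, K, C, R}, right has 0 { }.
      Root C: left subtree has 2 nodes {H, K}, right has 1 {R}.
        Root K: left subtree has 1 node {H}, right has 0 { }.

P, Z, Y, F, S, U, B, V, D, J, C, K, H, R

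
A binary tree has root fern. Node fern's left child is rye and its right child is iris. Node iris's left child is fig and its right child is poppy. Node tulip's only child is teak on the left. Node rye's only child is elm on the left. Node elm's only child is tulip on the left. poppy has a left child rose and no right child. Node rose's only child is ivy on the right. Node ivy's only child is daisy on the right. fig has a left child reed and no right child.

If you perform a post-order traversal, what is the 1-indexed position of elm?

3

Post-order visits the left subtree, then the right subtree, then the node.
At fern: go left to rye.
  At rye: go left to elm.
    At elm: go left to tulip.
      At tulip: go left to teak.
        teak is a leaf — visit teak.
      At tulip: no right child.
      Visit tulip.
    At elm: no right child.
    Visit elm.
  At rye: no right child.
  Visit rye.
At fern: go right to iris.
  At iris: go left to fig.
    At fig: go left to reed.
      reed is a leaf — visit reed.
    At fig: no right child.
    Visit fig.
  At iris: go right to poppy.
    At poppy: go left to rose.
      At rose: no left child.
      At rose: go right to ivy.
        At ivy: no left child.
        At ivy: go right to daisy.
          daisy is a leaf — visit daisy.
        Visit ivy.
      Visit rose.
    At poppy: no right child.
    Visit poppy.
  Visit iris.
Visit fern.
Full post-order sequence: teak, tulip, elm, rye, reed, fig, daisy, ivy, rose, poppy, iris, fern.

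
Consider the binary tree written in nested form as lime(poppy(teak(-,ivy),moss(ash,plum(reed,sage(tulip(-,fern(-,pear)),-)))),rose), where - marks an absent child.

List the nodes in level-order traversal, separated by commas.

Level-order visits nodes level by level from the root, left to right within each level.
Level 0: lime
Level 1: poppy, rose
Level 2: teak, moss
Level 3: ivy, ash, plum
Level 4: reed, sage
Level 5: tulip
Level 6: fern
Level 7: pear

lime, poppy, rose, teak, moss, ivy, ash, plum, reed, sage, tulip, fern, pear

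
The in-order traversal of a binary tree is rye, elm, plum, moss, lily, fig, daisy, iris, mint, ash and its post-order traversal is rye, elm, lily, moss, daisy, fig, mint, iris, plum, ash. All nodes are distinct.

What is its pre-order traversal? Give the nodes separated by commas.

ash, plum, elm, rye, iris, fig, moss, lily, daisy, mint

The last element of post-order is the root; it splits in-order into left and right subtrees.
Root ash: left subtree has 9 nodes {rye, elm, plum, moss, lily, fig, daisy, iris, mint}, right has 0 { }.
  Root plum: left subtree has 2 nodes {rye, elm}, right has 6 {moss, lily, fig, daisy, iris, mint}.
    Root elm: left subtree has 1 node {rye}, right has 0 { }.
    Root iris: left subtree has 4 nodes {moss, lily, fig, daisy}, right has 1 {mint}.
      Root fig: left subtree has 2 nodes {moss, lily}, right has 1 {daisy}.
        Root moss: left subtree has 0 nodes { }, right has 1 {lily}.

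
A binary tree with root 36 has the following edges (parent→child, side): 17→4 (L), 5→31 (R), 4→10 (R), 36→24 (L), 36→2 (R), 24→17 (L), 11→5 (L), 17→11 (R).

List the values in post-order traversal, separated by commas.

10, 4, 31, 5, 11, 17, 24, 2, 36

Post-order visits the left subtree, then the right subtree, then the node.
At 36: go left to 24.
  At 24: go left to 17.
    At 17: go left to 4.
      At 4: no left child.
      At 4: go right to 10.
        10 is a leaf — visit 10.
      Visit 4.
    At 17: go right to 11.
      At 11: go left to 5.
        At 5: no left child.
        At 5: go right to 31.
          31 is a leaf — visit 31.
        Visit 5.
      At 11: no right child.
      Visit 11.
    Visit 17.
  At 24: no right child.
  Visit 24.
At 36: go right to 2.
  2 is a leaf — visit 2.
Visit 36.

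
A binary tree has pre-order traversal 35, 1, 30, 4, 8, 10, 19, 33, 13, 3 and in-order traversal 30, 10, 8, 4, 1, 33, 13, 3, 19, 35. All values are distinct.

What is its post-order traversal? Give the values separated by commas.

The first element of pre-order is the root; it splits in-order into left and right subtrees.
Root 35: left subtree has 9 nodes {30, 10, 8, 4, 1, 33, 13, 3, 19}, right has 0 { }.
  Root 1: left subtree has 4 nodes {30, 10, 8, 4}, right has 4 {33, 13, 3, 19}.
    Root 30: left subtree has 0 nodes { }, right has 3 {10, 8, 4}.
      Root 4: left subtree has 2 nodes {10, 8}, right has 0 { }.
        Root 8: left subtree has 1 node {10}, right has 0 { }.
    Root 19: left subtree has 3 nodes {33, 13, 3}, right has 0 { }.
      Root 33: left subtree has 0 nodes { }, right has 2 {13, 3}.
        Root 13: left subtree has 0 nodes { }, right has 1 {3}.

10, 8, 4, 30, 3, 13, 33, 19, 1, 35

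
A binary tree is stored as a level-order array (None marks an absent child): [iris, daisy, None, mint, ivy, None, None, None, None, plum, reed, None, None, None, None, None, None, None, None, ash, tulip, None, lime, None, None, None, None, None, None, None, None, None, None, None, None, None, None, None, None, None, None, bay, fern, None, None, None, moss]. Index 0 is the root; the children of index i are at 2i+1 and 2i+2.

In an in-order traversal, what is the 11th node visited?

In-order visits the left subtree, then the node, then the right subtree.
At iris: go left to daisy.
  At daisy: go left to mint.
    mint is a leaf — visit mint.
  Visit daisy.
  At daisy: go right to ivy.
    At ivy: go left to plum.
      At plum: go left to ash.
        ash is a leaf — visit ash.
      Visit plum.
      At plum: go right to tulip.
        At tulip: go left to bay.
          bay is a leaf — visit bay.
        Visit tulip.
        At tulip: go right to fern.
          fern is a leaf — visit fern.
    Visit ivy.
    At ivy: go right to reed.
      At reed: no left child.
      Visit reed.
      At reed: go right to lime.
        At lime: no left child.
        Visit lime.
        At lime: go right to moss.
          moss is a leaf — visit moss.
Visit iris.
At iris: no right child.
Full in-order sequence: mint, daisy, ash, plum, bay, tulip, fern, ivy, reed, lime, moss, iris.

moss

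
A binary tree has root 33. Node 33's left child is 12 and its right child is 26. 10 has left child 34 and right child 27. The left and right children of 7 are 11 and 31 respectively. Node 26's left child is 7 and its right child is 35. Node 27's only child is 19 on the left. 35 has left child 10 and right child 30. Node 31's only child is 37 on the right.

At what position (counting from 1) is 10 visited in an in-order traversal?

In-order visits the left subtree, then the node, then the right subtree.
At 33: go left to 12.
  12 is a leaf — visit 12.
Visit 33.
At 33: go right to 26.
  At 26: go left to 7.
    At 7: go left to 11.
      11 is a leaf — visit 11.
    Visit 7.
    At 7: go right to 31.
      At 31: no left child.
      Visit 31.
      At 31: go right to 37.
        37 is a leaf — visit 37.
  Visit 26.
  At 26: go right to 35.
    At 35: go left to 10.
      At 10: go left to 34.
        34 is a leaf — visit 34.
      Visit 10.
      At 10: go right to 27.
        At 27: go left to 19.
          19 is a leaf — visit 19.
        Visit 27.
        At 27: no right child.
    Visit 35.
    At 35: go right to 30.
      30 is a leaf — visit 30.
Full in-order sequence: 12, 33, 11, 7, 31, 37, 26, 34, 10, 19, 27, 35, 30.

9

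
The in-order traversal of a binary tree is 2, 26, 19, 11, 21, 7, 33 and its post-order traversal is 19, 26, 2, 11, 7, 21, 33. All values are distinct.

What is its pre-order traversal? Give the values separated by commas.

33, 21, 11, 2, 26, 19, 7

The last element of post-order is the root; it splits in-order into left and right subtrees.
Root 33: left subtree has 6 nodes {2, 26, 19, 11, 21, 7}, right has 0 { }.
  Root 21: left subtree has 4 nodes {2, 26, 19, 11}, right has 1 {7}.
    Root 11: left subtree has 3 nodes {2, 26, 19}, right has 0 { }.
      Root 2: left subtree has 0 nodes { }, right has 2 {26, 19}.
        Root 26: left subtree has 0 nodes { }, right has 1 {19}.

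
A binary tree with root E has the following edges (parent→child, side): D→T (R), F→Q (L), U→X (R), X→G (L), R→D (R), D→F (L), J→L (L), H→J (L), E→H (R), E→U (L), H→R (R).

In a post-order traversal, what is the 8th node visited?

Post-order visits the left subtree, then the right subtree, then the node.
At E: go left to U.
  At U: no left child.
  At U: go right to X.
    At X: go left to G.
      G is a leaf — visit G.
    At X: no right child.
    Visit X.
  Visit U.
At E: go right to H.
  At H: go left to J.
    At J: go left to L.
      L is a leaf — visit L.
    At J: no right child.
    Visit J.
  At H: go right to R.
    At R: no left child.
    At R: go right to D.
      At D: go left to F.
        At F: go left to Q.
          Q is a leaf — visit Q.
        At F: no right child.
        Visit F.
      At D: go right to T.
        T is a leaf — visit T.
      Visit D.
    Visit R.
  Visit H.
Visit E.
Full post-order sequence: G, X, U, L, J, Q, F, T, D, R, H, E.

T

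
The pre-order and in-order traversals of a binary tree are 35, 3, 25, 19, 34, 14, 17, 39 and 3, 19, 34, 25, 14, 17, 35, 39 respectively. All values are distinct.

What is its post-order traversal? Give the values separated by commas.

The first element of pre-order is the root; it splits in-order into left and right subtrees.
Root 35: left subtree has 6 nodes {3, 19, 34, 25, 14, 17}, right has 1 {39}.
  Root 3: left subtree has 0 nodes { }, right has 5 {19, 34, 25, 14, 17}.
    Root 25: left subtree has 2 nodes {19, 34}, right has 2 {14, 17}.
      Root 19: left subtree has 0 nodes { }, right has 1 {34}.
      Root 14: left subtree has 0 nodes { }, right has 1 {17}.

34, 19, 17, 14, 25, 3, 39, 35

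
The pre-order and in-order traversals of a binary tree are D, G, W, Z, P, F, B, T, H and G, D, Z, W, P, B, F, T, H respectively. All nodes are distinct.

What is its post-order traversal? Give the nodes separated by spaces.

The first element of pre-order is the root; it splits in-order into left and right subtrees.
Root D: left subtree has 1 node {G}, right has 7 {Z, W, P, B, F, T, H}.
  Root W: left subtree has 1 node {Z}, right has 5 {P, B, F, T, H}.
    Root P: left subtree has 0 nodes { }, right has 4 {B, F, T, H}.
      Root F: left subtree has 1 node {B}, right has 2 {T, H}.
        Root T: left subtree has 0 nodes { }, right has 1 {H}.

G Z B H T F P W D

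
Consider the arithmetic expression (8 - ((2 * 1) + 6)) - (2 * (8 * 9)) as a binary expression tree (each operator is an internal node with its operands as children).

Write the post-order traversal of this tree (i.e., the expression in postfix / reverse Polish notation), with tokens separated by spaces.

8 2 1 * 6 + - 2 8 9 * * -

Post-order on an expression tree gives postfix notation: for each operator, emit left operand, right operand, then the operator.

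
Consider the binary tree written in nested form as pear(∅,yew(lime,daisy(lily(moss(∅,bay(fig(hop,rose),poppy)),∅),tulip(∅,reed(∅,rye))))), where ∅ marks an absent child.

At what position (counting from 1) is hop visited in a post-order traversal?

Post-order visits the left subtree, then the right subtree, then the node.
At pear: no left child.
At pear: go right to yew.
  At yew: go left to lime.
    lime is a leaf — visit lime.
  At yew: go right to daisy.
    At daisy: go left to lily.
      At lily: go left to moss.
        At moss: no left child.
        At moss: go right to bay.
          At bay: go left to fig.
            At fig: go left to hop.
              hop is a leaf — visit hop.
            At fig: go right to rose.
              rose is a leaf — visit rose.
            Visit fig.
          At bay: go right to poppy.
            poppy is a leaf — visit poppy.
          Visit bay.
        Visit moss.
      At lily: no right child.
      Visit lily.
    At daisy: go right to tulip.
      At tulip: no left child.
      At tulip: go right to reed.
        At reed: no left child.
        At reed: go right to rye.
          rye is a leaf — visit rye.
        Visit reed.
      Visit tulip.
    Visit daisy.
  Visit yew.
Visit pear.
Full post-order sequence: lime, hop, rose, fig, poppy, bay, moss, lily, rye, reed, tulip, daisy, yew, pear.

2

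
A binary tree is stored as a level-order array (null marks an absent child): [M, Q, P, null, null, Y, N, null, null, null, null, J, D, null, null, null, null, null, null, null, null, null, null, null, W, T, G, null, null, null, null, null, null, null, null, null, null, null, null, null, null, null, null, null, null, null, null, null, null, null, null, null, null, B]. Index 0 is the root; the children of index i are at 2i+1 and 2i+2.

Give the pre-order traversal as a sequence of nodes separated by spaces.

Pre-order visits the node, then its left subtree, then its right subtree.
Visit M.
At M: go left to Q.
  Q is a leaf — visit Q.
At M: go right to P.
  Visit P.
  At P: go left to Y.
    Visit Y.
    At Y: go left to J.
      Visit J.
      At J: no left child.
      At J: go right to W.
        W is a leaf — visit W.
    At Y: go right to D.
      Visit D.
      At D: go left to T.
        T is a leaf — visit T.
      At D: go right to G.
        Visit G.
        At G: go left to B.
          B is a leaf — visit B.
        At G: no right child.
  At P: go right to N.
    N is a leaf — visit N.

M Q P Y J W D T G B N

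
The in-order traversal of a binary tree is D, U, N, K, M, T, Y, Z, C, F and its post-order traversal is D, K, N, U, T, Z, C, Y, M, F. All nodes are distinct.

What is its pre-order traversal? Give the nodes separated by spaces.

The last element of post-order is the root; it splits in-order into left and right subtrees.
Root F: left subtree has 9 nodes {D, U, N, K, M, T, Y, Z, C}, right has 0 { }.
  Root M: left subtree has 4 nodes {D, U, N, K}, right has 4 {T, Y, Z, C}.
    Root U: left subtree has 1 node {D}, right has 2 {N, K}.
      Root N: left subtree has 0 nodes { }, right has 1 {K}.
    Root Y: left subtree has 1 node {T}, right has 2 {Z, C}.
      Root C: left subtree has 1 node {Z}, right has 0 { }.

F M U D N K Y T C Z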